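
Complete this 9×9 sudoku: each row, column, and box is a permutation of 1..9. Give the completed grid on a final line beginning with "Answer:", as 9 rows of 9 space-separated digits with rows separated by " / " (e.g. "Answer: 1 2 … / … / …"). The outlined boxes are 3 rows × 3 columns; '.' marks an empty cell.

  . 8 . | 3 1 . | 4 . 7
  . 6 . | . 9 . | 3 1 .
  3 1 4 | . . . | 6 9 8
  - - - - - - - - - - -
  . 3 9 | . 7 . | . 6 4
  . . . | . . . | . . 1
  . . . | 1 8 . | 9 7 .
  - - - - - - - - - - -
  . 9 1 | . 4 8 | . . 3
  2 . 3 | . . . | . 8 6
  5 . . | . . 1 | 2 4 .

Step 1. [r7c4∈{2,5,6,7}] row 7 places 2 nowhere but r7c4, so r7c4=2.
Step 2. [r4c4∈{5}] r4c4's peers cover all but 5 ⇒ r4c4=5.
Step 3. [r4c6∈{2}] only 2 remains possible at r4c6. So r4c6=2.
Step 4. [r2c1∈{7}] r2c1 is down to just 7. So r2c1=7.
Step 5. [r5c8∈{2,3,5}] col 8 places 3 nowhere but r5c8 ⇒ r5c8=3.
Step 6. [r5c5∈{6}] r5c5 is down to just 6, so r5c5=6.
Step 7. [r6c9∈{2,5}] in box 6, 2 fits only at r6c9, so r6c9=2.
Step 8. [r5c7∈{5,8}] box 6 places 5 nowhere but r5c7, so r5c7=5.
Step 9. [r9c2∈{7}] r9c2 is down to just 7 ⇒ r9c2=7.
Step 10. [r2c9∈{5}] r2c9's peers cover all but 5 ⇒ r2c9=5.
Step 11. [r1c3∈{2,5}] r1c3 is the only open cell in box 1 admitting 5 ⇒ r1c3=5.
Step 12. [r2c6∈{4}] only 4 remains possible at r2c6. So r2c6=4.
Step 13. [r5c4∈{4,9}] across col 4, 4 lands solely at r5c4, so r5c4=4.
Step 14. [r6c1∈{4,6}] across col 1, 4 lands solely at r6c1 ⇒ r6c1=4.
Step 15. [r9c4∈{6,9}] r9c4 is the only open cell in col 4 admitting 6, so r9c4=6.
Step 16. [r3c4∈{7}] nothing but 7 survives at r3c4, so r3c4=7.
Step 17. [r8c6∈{5,7,9}] col 6 places 7 nowhere but r8c6, so r8c6=7.
Step 18. [r5c3∈{2,7,8}] in row 5, 7 fits only at r5c3 ⇒ r5c3=7.
Step 19. [r4c7∈{8}] r4c7 is down to just 8 ⇒ r4c7=8.
Step 20. [r8c5∈{5}] nothing but 5 survives at r8c5, so r8c5=5.
Step 21. [r5c6∈{9}] r5c6 is down to just 9. So r5c6=9.
Step 22. [r7c1∈{6}] r7c1's peers cover all but 6, so r7c1=6.
Step 23. [r3c5∈{2}] r3c5's peers cover all but 2 ⇒ r3c5=2.
Step 24. [r8c7∈{1}] r8c7 is down to just 1 ⇒ r8c7=1.
Step 25. [r6c3∈{6}] r6c3's peers cover all but 6 ⇒ r6c3=6.
Step 26. [r6c2∈{5}] r6c2 has the single candidate 5. So r6c2=5.
Step 27. [r9c9∈{9}] only 9 remains possible at r9c9. So r9c9=9.
Step 28. [r9c3∈{8}] r9c3 is down to just 8. So r9c3=8.
Step 29. [r2c4∈{8}] only 8 remains possible at r2c4. So r2c4=8.
Step 30. [r2c3∈{2}] only 2 remains possible at r2c3, so r2c3=2.
Step 31. [r7c7∈{7}] r7c7's peers cover all but 7. So r7c7=7.
Step 32. [r5c2∈{2}] nothing but 2 survives at r5c2. So r5c2=2.
Step 33. [r7c8∈{5}] r7c8 is down to just 5, so r7c8=5.
Step 34. [r9c5∈{3}] only 3 remains possible at r9c5. So r9c5=3.
Step 35. [r1c8∈{2}] r1c8's peers cover all but 2, so r1c8=2.
Step 36. [r8c2∈{4}] r8c2 is down to just 4. So r8c2=4.
Step 37. [r3c6∈{5}] nothing but 5 survives at r3c6. So r3c6=5.
Step 38. [r5c1∈{8}] r5c1's peers cover all but 8 ⇒ r5c1=8.
Step 39. [r1c1∈{9}] only 9 remains possible at r1c1, so r1c1=9.
Step 40. [r8c4∈{9}] r8c4's peers cover all but 9 ⇒ r8c4=9.
Step 41. [r6c6∈{3}] r6c6's peers cover all but 3, so r6c6=3.
Step 42. [r1c6∈{6}] r1c6 is down to just 6, so r1c6=6.
Step 43. [r4c1∈{1}] only 1 remains possible at r4c1. So r4c1=1.

Answer: 9 8 5 3 1 6 4 2 7 / 7 6 2 8 9 4 3 1 5 / 3 1 4 7 2 5 6 9 8 / 1 3 9 5 7 2 8 6 4 / 8 2 7 4 6 9 5 3 1 / 4 5 6 1 8 3 9 7 2 / 6 9 1 2 4 8 7 5 3 / 2 4 3 9 5 7 1 8 6 / 5 7 8 6 3 1 2 4 9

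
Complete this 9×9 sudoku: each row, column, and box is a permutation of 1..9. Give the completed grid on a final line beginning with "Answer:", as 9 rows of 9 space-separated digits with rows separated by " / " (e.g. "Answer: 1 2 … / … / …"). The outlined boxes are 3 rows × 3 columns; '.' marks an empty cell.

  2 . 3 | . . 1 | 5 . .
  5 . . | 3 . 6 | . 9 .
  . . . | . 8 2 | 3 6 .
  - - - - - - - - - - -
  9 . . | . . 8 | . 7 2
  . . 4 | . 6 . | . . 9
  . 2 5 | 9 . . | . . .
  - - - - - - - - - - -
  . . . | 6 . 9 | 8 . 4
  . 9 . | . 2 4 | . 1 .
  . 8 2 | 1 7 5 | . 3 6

Step 1. [r2c5∈{4}] nothing but 4 survives at r2c5. So r2c5=4.
Step 2. [r8c1∈{3,6,7}] across row 8, 3 lands solely at r8c1, so r8c1=3.
Step 3. [r6c1∈{1,6,7,8}] in col 1, 6 fits only at r6c1 ⇒ r6c1=6.
Step 4. [r4c3∈{1}] only 1 remains possible at r4c3, so r4c3=1.
Step 5. [r7c3∈{7}] r7c3 is down to just 7, so r7c3=7.
Step 6. [r1c4∈{7}] r1c4's peers cover all but 7. So r1c4=7.
Step 7. [r6c9∈{1,3,8}] 3 has one home in col 9: r6c9 ⇒ r6c9=3.
Step 8. [r1c8∈{4,8}] in box 3, 4 fits only at r1c8. So r1c8=4.
Step 9. [r5c6∈{3,7}] in col 6, 3 fits only at r5c6 ⇒ r5c6=3.
Step 10. [r3c2∈{1,4,7}] col 2 places 4 nowhere but r3c2 ⇒ r3c2=4.
Step 11. [r5c8∈{5,8}] across box 6, 5 lands solely at r5c8, so r5c8=5.
Step 12. [r2c7∈{1,2,7}] row 2 places 2 nowhere but r2c7 ⇒ r2c7=2.
Step 13. [r5c2∈{7}] r5c2 is down to just 7. So r5c2=7.
Step 14. [r2c9∈{1,7,8}] row 2 places 7 nowhere but r2c9 ⇒ r2c9=7.
Step 15. [r6c7∈{1,4}] across row 6, 4 lands solely at r6c7 ⇒ r6c7=4.
Step 16. [r2c2∈{1}] only 1 remains possible at r2c2 ⇒ r2c2=1.
Step 17. [r4c5∈{5}] r4c5 is down to just 5, so r4c5=5.
Step 18. [r2c3∈{8}] r2c3 is down to just 8, so r2c3=8.
Step 19. [r8c7∈{7}] nothing but 7 survives at r8c7. So r8c7=7.
Step 20. [r9c1∈{4}] r9c1's peers cover all but 4, so r9c1=4.
Step 21. [r6c8∈{8}] nothing but 8 survives at r6c8. So r6c8=8.
Step 22. [r3c1∈{7}] r3c1's peers cover all but 7, so r3c1=7.
Step 23. [r1c2∈{6}] only 6 remains possible at r1c2. So r1c2=6.
Step 24. [r7c5∈{3}] nothing but 3 survives at r7c5. So r7c5=3.
Step 25. [r1c5∈{9}] r1c5 has the single candidate 9 ⇒ r1c5=9.
Step 26. [r1c9∈{8}] nothing but 8 survives at r1c9. So r1c9=8.
Step 27. [r5c1∈{8}] r5c1's peers cover all but 8, so r5c1=8.
Step 28. [r6c5∈{1}] only 1 remains possible at r6c5, so r6c5=1.
Step 29. [r5c7∈{1}] nothing but 1 survives at r5c7 ⇒ r5c7=1.
Step 30. [r8c3∈{6}] r8c3 has the single candidate 6 ⇒ r8c3=6.
Step 31. [r4c4∈{4}] r4c4 has the single candidate 4. So r4c4=4.
Step 32. [r3c3∈{9}] nothing but 9 survives at r3c3, so r3c3=9.
Step 33. [r9c7∈{9}] r9c7 is down to just 9, so r9c7=9.
Step 34. [r4c7∈{6}] r4c7 is down to just 6. So r4c7=6.
Step 35. [r7c2∈{5}] r7c2 has the single candidate 5. So r7c2=5.
Step 36. [r8c4∈{8}] r8c4's peers cover all but 8. So r8c4=8.
Step 37. [r8c9∈{5}] nothing but 5 survives at r8c9. So r8c9=5.
Step 38. [r7c8∈{2}] r7c8 has the single candidate 2, so r7c8=2.
Step 39. [r3c4∈{5}] only 5 remains possible at r3c4. So r3c4=5.
Step 40. [r4c2∈{3}] r4c2 is down to just 3. So r4c2=3.
Step 41. [r7c1∈{1}] only 1 remains possible at r7c1, so r7c1=1.
Step 42. [r3c9∈{1}] r3c9's peers cover all but 1. So r3c9=1.
Step 43. [r6c6∈{7}] nothing but 7 survives at r6c6, so r6c6=7.
Step 44. [r5c4∈{2}] r5c4 is down to just 2. So r5c4=2.

Answer: 2 6 3 7 9 1 5 4 8 / 5 1 8 3 4 6 2 9 7 / 7 4 9 5 8 2 3 6 1 / 9 3 1 4 5 8 6 7 2 / 8 7 4 2 6 3 1 5 9 / 6 2 5 9 1 7 4 8 3 / 1 5 7 6 3 9 8 2 4 / 3 9 6 8 2 4 7 1 5 / 4 8 2 1 7 5 9 3 6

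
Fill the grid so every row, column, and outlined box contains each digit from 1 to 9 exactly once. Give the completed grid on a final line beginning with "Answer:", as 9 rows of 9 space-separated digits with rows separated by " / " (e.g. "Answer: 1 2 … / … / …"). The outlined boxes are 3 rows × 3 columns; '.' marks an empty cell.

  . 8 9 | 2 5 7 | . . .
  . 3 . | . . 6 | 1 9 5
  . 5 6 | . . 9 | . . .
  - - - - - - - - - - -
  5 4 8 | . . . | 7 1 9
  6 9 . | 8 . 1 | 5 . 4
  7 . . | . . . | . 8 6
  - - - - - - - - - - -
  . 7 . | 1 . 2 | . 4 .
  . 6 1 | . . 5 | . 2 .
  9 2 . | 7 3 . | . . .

Step 1. [r2c4∈{4}] r2c4 is down to just 4, so r2c4=4.
Step 2. [r1c9∈{3}] r1c9's peers cover all but 3, so r1c9=3.
Step 3. [r7c9∈{8}] r7c9 is down to just 8 ⇒ r7c9=8.
Step 4. [r6c7∈{2,3}] r6c7 is the only open cell in box 6 admitting 2. So r6c7=2.
Step 5. [r6c3∈{3}] r6c3 has the single candidate 3, so r6c3=3.
Step 6. [r8c4∈{9}] only 9 remains possible at r8c4, so r8c4=9.
Step 7. [r8c1∈{3,4,8}] col 1 places 8 nowhere but r8c1 ⇒ r8c1=8.
Step 8. [r9c7∈{6}] only 6 remains possible at r9c7 ⇒ r9c7=6.
Step 9. [r3c9∈{2,7}] r3c9 is the only open cell in col 9 admitting 2, so r3c9=2.
Step 10. [r4c4∈{3,6}] in col 4, 6 fits only at r4c4. So r4c4=6.
Step 11. [r8c5∈{4}] nothing but 4 survives at r8c5 ⇒ r8c5=4.
Step 12. [r3c5∈{1,8}] r3c5 is the only open cell in col 5 admitting 1. So r3c5=1.
Step 13. [r3c1∈{4}] r3c1 has the single candidate 4. So r3c1=4.
Step 14. [r5c3∈{2}] r5c3's peers cover all but 2 ⇒ r5c3=2.
Step 15. [r9c3∈{4,5}] in row 9, 4 fits only at r9c3. So r9c3=4.
Step 16. [r8c7∈{3}] only 3 remains possible at r8c7, so r8c7=3.
Step 17. [r7c3∈{5}] nothing but 5 survives at r7c3. So r7c3=5.
Step 18. [r2c1∈{2}] nothing but 2 survives at r2c1 ⇒ r2c1=2.
Step 19. [r1c7∈{4}] r1c7's peers cover all but 4, so r1c7=4.
Step 20. [r1c8∈{6}] r1c8 has the single candidate 6. So r1c8=6.
Step 21. [r3c7∈{8}] nothing but 8 survives at r3c7 ⇒ r3c7=8.
Step 22. [r6c2∈{1}] only 1 remains possible at r6c2, so r6c2=1.
Step 23. [r5c8∈{3}] nothing but 3 survives at r5c8 ⇒ r5c8=3.
Step 24. [r9c9∈{1}] r9c9's peers cover all but 1. So r9c9=1.
Step 25. [r9c8∈{5}] r9c8 is down to just 5, so r9c8=5.
Step 26. [r1c1∈{1}] only 1 remains possible at r1c1. So r1c1=1.
Step 27. [r8c9∈{7}] only 7 remains possible at r8c9, so r8c9=7.
Step 28. [r6c6∈{4}] r6c6's peers cover all but 4. So r6c6=4.
Step 29. [r3c8∈{7}] nothing but 7 survives at r3c8, so r3c8=7.
Step 30. [r9c6∈{8}] nothing but 8 survives at r9c6. So r9c6=8.
Step 31. [r2c5∈{8}] r2c5's peers cover all but 8, so r2c5=8.
Step 32. [r2c3∈{7}] nothing but 7 survives at r2c3. So r2c3=7.
Step 33. [r7c5∈{6}] r7c5 is down to just 6, so r7c5=6.
Step 34. [r4c6∈{3}] r4c6's peers cover all but 3. So r4c6=3.
Step 35. [r6c4∈{5}] only 5 remains possible at r6c4, so r6c4=5.
Step 36. [r7c7∈{9}] only 9 remains possible at r7c7. So r7c7=9.
Step 37. [r3c4∈{3}] r3c4's peers cover all but 3, so r3c4=3.
Step 38. [r5c5∈{7}] only 7 remains possible at r5c5, so r5c5=7.
Step 39. [r4c5∈{2}] only 2 remains possible at r4c5, so r4c5=2.
Step 40. [r7c1∈{3}] r7c1's peers cover all but 3, so r7c1=3.
Step 41. [r6c5∈{9}] r6c5 has the single candidate 9, so r6c5=9.

Answer: 1 8 9 2 5 7 4 6 3 / 2 3 7 4 8 6 1 9 5 / 4 5 6 3 1 9 8 7 2 / 5 4 8 6 2 3 7 1 9 / 6 9 2 8 7 1 5 3 4 / 7 1 3 5 9 4 2 8 6 / 3 7 5 1 6 2 9 4 8 / 8 6 1 9 4 5 3 2 7 / 9 2 4 7 3 8 6 5 1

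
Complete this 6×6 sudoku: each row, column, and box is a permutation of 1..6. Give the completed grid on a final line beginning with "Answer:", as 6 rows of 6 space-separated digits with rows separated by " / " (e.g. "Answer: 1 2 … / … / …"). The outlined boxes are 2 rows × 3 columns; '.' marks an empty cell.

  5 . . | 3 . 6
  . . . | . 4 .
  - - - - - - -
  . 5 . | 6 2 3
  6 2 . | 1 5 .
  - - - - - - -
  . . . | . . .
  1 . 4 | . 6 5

Step 1. [r5c5∈{1,3}] col 5 places 3 nowhere but r5c5, so r5c5=3.
Step 2. [r5c1∈{2}] nothing but 2 survives at r5c1, so r5c1=2.
Step 3. [r2c6∈{1,2}] r2c6 is the only open cell in col 6 admitting 2, so r2c6=2.
Step 4. [r3c3∈{1}] only 1 remains possible at r3c3 ⇒ r3c3=1.
Step 5. [r2c2∈{1,3,6}] r2c2 is the only open cell in row 2 admitting 1 ⇒ r2c2=1.
Step 6. [r2c3∈{3,6}] row 2 places 6 nowhere but r2c3. So r2c3=6.
Step 7. [r4c6∈{4}] only 4 remains possible at r4c6 ⇒ r4c6=4.
Step 8. [r5c6∈{1}] r5c6 has the single candidate 1 ⇒ r5c6=1.
Step 9. [r4c3∈{3}] nothing but 3 survives at r4c3 ⇒ r4c3=3.
Step 10. [r1c2∈{4}] nothing but 4 survives at r1c2 ⇒ r1c2=4.
Step 11. [r2c4∈{5}] r2c4's peers cover all but 5 ⇒ r2c4=5.
Step 12. [r5c2∈{6}] r5c2 has the single candidate 6 ⇒ r5c2=6.
Step 13. [r3c1∈{4}] r3c1's peers cover all but 4. So r3c1=4.
Step 14. [r1c3∈{2}] r1c3 has the single candidate 2 ⇒ r1c3=2.
Step 15. [r6c2∈{3}] r6c2 has the single candidate 3 ⇒ r6c2=3.
Step 16. [r1c5∈{1}] nothing but 1 survives at r1c5 ⇒ r1c5=1.
Step 17. [r5c3∈{5}] nothing but 5 survives at r5c3. So r5c3=5.
Step 18. [r5c4∈{4}] r5c4 has the single candidate 4. So r5c4=4.
Step 19. [r2c1∈{3}] only 3 remains possible at r2c1, so r2c1=3.
Step 20. [r6c4∈{2}] r6c4 has the single candidate 2, so r6c4=2.

Answer: 5 4 2 3 1 6 / 3 1 6 5 4 2 / 4 5 1 6 2 3 / 6 2 3 1 5 4 / 2 6 5 4 3 1 / 1 3 4 2 6 5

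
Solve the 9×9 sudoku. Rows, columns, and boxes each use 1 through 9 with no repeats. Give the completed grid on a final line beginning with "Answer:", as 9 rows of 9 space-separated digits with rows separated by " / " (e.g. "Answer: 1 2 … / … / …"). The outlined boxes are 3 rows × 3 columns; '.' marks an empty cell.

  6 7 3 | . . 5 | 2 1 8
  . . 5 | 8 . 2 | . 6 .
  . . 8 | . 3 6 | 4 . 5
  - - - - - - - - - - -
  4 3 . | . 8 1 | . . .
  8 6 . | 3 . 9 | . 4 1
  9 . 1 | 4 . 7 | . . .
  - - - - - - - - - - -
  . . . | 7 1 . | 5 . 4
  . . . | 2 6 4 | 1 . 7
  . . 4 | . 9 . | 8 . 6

Step 1. [r6c2∈{2,5}] across box 4, 5 lands solely at r6c2, so r6c2=5.
Step 2. [r2c1∈{1}] nothing but 1 survives at r2c1, so r2c1=1.
Step 3. [r8c3∈{9}] nothing but 9 survives at r8c3. So r8c3=9.
Step 4. [r4c8∈{2,5,7,9}] in col 8, 5 fits only at r4c8 ⇒ r4c8=5.
Step 5. [r8c8∈{3}] r8c8's peers cover all but 3 ⇒ r8c8=3.
Step 6. [r9c8∈{2}] r9c8 is down to just 2, so r9c8=2.
Step 7. [r5c7∈{7}] r5c7 is down to just 7. So r5c7=7.
Step 8. [r5c3∈{2}] r5c3's peers cover all but 2, so r5c3=2.
Step 9. [r3c1∈{2}] r3c1's peers cover all but 2 ⇒ r3c1=2.
Step 10. [r3c2∈{9}] r3c2's peers cover all but 9, so r3c2=9.
Step 11. [r6c7∈{3,6}] across row 6, 6 lands solely at r6c7 ⇒ r6c7=6.
Step 12. [r4c9∈{2,9}] row 4 places 2 nowhere but r4c9, so r4c9=2.
Step 13. [r7c6∈{3,8}] across col 6, 8 lands solely at r7c6, so r7c6=8.
Step 14. [r2c7∈{3,9}] r2c7 is the only open cell in col 7 admitting 3 ⇒ r2c7=3.
Step 15. [r9c1∈{3,5,7}] 7 has one home in row 9: r9c1 ⇒ r9c1=7.
Step 16. [r2c2∈{4}] only 4 remains possible at r2c2 ⇒ r2c2=4.
Step 17. [r4c3∈{7}] r4c3's peers cover all but 7, so r4c3=7.
Step 18. [r3c8∈{7}] nothing but 7 survives at r3c8, so r3c8=7.
Step 19. [r4c4∈{6}] nothing but 6 survives at r4c4. So r4c4=6.
Step 20. [r9c4∈{5}] r9c4 is down to just 5. So r9c4=5.
Step 21. [r9c6∈{3}] r9c6 has the single candidate 3, so r9c6=3.
Step 22. [r1c5∈{4}] r1c5 has the single candidate 4. So r1c5=4.
Step 23. [r6c5∈{2}] nothing but 2 survives at r6c5, so r6c5=2.
Step 24. [r5c5∈{5}] r5c5 has the single candidate 5 ⇒ r5c5=5.
Step 25. [r1c4∈{9}] r1c4 has the single candidate 9 ⇒ r1c4=9.
Step 26. [r7c1∈{3}] only 3 remains possible at r7c1 ⇒ r7c1=3.
Step 27. [r9c2∈{1}] r9c2's peers cover all but 1. So r9c2=1.
Step 28. [r7c8∈{9}] only 9 remains possible at r7c8. So r7c8=9.
Step 29. [r6c9∈{3}] r6c9 is down to just 3 ⇒ r6c9=3.
Step 30. [r3c4∈{1}] r3c4 has the single candidate 1 ⇒ r3c4=1.
Step 31. [r8c1∈{5}] r8c1's peers cover all but 5 ⇒ r8c1=5.
Step 32. [r8c2∈{8}] r8c2 is down to just 8, so r8c2=8.
Step 33. [r2c5∈{7}] r2c5's peers cover all but 7, so r2c5=7.
Step 34. [r6c8∈{8}] r6c8 has the single candidate 8 ⇒ r6c8=8.
Step 35. [r7c2∈{2}] nothing but 2 survives at r7c2, so r7c2=2.
Step 36. [r7c3∈{6}] r7c3 is down to just 6, so r7c3=6.
Step 37. [r2c9∈{9}] nothing but 9 survives at r2c9. So r2c9=9.
Step 38. [r4c7∈{9}] r4c7 is down to just 9. So r4c7=9.

Answer: 6 7 3 9 4 5 2 1 8 / 1 4 5 8 7 2 3 6 9 / 2 9 8 1 3 6 4 7 5 / 4 3 7 6 8 1 9 5 2 / 8 6 2 3 5 9 7 4 1 / 9 5 1 4 2 7 6 8 3 / 3 2 6 7 1 8 5 9 4 / 5 8 9 2 6 4 1 3 7 / 7 1 4 5 9 3 8 2 6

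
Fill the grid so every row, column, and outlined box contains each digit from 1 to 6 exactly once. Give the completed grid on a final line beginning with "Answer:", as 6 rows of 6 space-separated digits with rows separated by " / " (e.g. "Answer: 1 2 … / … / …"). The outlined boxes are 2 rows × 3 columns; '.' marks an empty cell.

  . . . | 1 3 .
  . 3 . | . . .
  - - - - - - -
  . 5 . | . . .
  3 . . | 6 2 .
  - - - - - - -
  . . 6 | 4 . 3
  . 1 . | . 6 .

Step 1. [r1c2∈{2,4,6}] r1c2 is the only open cell in col 2 admitting 6, so r1c2=6.
Step 2. [r4c6∈{1,4,5}] 5 has one home in row 4: r4c6 ⇒ r4c6=5.
Step 3. [r6c6∈{2}] r6c6's peers cover all but 2 ⇒ r6c6=2.
Step 4. [r1c6∈{4}] r1c6's peers cover all but 4. So r1c6=4.
Step 5. [r4c3∈{1,4}] row 4 places 1 nowhere but r4c3. So r4c3=1.
Step 6. [r2c5∈{5}] r2c5 has the single candidate 5. So r2c5=5.
Step 7. [r5c1∈{2,5}] 5 has one home in row 5: r5c1. So r5c1=5.
Step 8. [r1c1∈{2}] only 2 remains possible at r1c1, so r1c1=2.
Step 9. [r6c1∈{4}] r6c1 has the single candidate 4, so r6c1=4.
Step 10. [r3c5∈{1,4}] r3c5 is the only open cell in col 5 admitting 4. So r3c5=4.
Step 11. [r3c6∈{1}] r3c6 is down to just 1 ⇒ r3c6=1.
Step 12. [r2c1∈{1}] only 1 remains possible at r2c1, so r2c1=1.
Step 13. [r4c2∈{4}] r4c2 has the single candidate 4 ⇒ r4c2=4.
Step 14. [r1c3∈{5}] only 5 remains possible at r1c3 ⇒ r1c3=5.
Step 15. [r2c4∈{2}] r2c4 has the single candidate 2, so r2c4=2.
Step 16. [r5c5∈{1}] nothing but 1 survives at r5c5, so r5c5=1.
Step 17. [r3c3∈{2}] only 2 remains possible at r3c3 ⇒ r3c3=2.
Step 18. [r3c1∈{6}] r3c1 has the single candidate 6 ⇒ r3c1=6.
Step 19. [r6c4∈{5}] r6c4 is down to just 5, so r6c4=5.
Step 20. [r5c2∈{2}] only 2 remains possible at r5c2. So r5c2=2.
Step 21. [r2c3∈{4}] r2c3 is down to just 4 ⇒ r2c3=4.
Step 22. [r3c4∈{3}] r3c4 is down to just 3. So r3c4=3.
Step 23. [r2c6∈{6}] r2c6's peers cover all but 6, so r2c6=6.
Step 24. [r6c3∈{3}] r6c3 has the single candidate 3 ⇒ r6c3=3.

Answer: 2 6 5 1 3 4 / 1 3 4 2 5 6 / 6 5 2 3 4 1 / 3 4 1 6 2 5 / 5 2 6 4 1 3 / 4 1 3 5 6 2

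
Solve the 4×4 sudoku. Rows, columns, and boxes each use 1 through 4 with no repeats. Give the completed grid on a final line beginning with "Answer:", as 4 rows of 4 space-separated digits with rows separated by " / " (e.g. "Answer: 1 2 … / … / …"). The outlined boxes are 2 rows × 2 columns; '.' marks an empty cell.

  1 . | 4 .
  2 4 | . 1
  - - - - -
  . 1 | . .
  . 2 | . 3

Step 1. [r3c4∈{2,4}] col 4 places 4 nowhere but r3c4. So r3c4=4.
Step 2. [r2c3∈{3}] only 3 remains possible at r2c3 ⇒ r2c3=3.
Step 3. [r1c4∈{2}] r1c4 has the single candidate 2, so r1c4=2.
Step 4. [r3c3∈{2}] only 2 remains possible at r3c3 ⇒ r3c3=2.
Step 5. [r4c1∈{4}] r4c1 is down to just 4 ⇒ r4c1=4.
Step 6. [r1c2∈{3}] r1c2 has the single candidate 3. So r1c2=3.
Step 7. [r4c3∈{1}] only 1 remains possible at r4c3. So r4c3=1.
Step 8. [r3c1∈{3}] only 3 remains possible at r3c1 ⇒ r3c1=3.

Answer: 1 3 4 2 / 2 4 3 1 / 3 1 2 4 / 4 2 1 3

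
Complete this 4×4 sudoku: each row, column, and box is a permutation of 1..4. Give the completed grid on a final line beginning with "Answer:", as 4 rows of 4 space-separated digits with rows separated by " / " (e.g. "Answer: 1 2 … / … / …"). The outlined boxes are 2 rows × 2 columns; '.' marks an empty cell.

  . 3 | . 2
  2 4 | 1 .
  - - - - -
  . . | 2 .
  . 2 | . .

Step 1. [r4c3∈{3,4}] r4c3 is the only open cell in col 3 admitting 3, so r4c3=3.
Step 2. [r3c2∈{1}] r3c2 is down to just 1. So r3c2=1.
Step 3. [r4c1∈{4}] r4c1 has the single candidate 4, so r4c1=4.
Step 4. [r1c3∈{4}] nothing but 4 survives at r1c3. So r1c3=4.
Step 5. [r2c4∈{3}] r2c4's peers cover all but 3. So r2c4=3.
Step 6. [r1c1∈{1}] only 1 remains possible at r1c1. So r1c1=1.
Step 7. [r4c4∈{1}] r4c4's peers cover all but 1, so r4c4=1.
Step 8. [r3c4∈{4}] r3c4's peers cover all but 4. So r3c4=4.
Step 9. [r3c1∈{3}] nothing but 3 survives at r3c1 ⇒ r3c1=3.

Answer: 1 3 4 2 / 2 4 1 3 / 3 1 2 4 / 4 2 3 1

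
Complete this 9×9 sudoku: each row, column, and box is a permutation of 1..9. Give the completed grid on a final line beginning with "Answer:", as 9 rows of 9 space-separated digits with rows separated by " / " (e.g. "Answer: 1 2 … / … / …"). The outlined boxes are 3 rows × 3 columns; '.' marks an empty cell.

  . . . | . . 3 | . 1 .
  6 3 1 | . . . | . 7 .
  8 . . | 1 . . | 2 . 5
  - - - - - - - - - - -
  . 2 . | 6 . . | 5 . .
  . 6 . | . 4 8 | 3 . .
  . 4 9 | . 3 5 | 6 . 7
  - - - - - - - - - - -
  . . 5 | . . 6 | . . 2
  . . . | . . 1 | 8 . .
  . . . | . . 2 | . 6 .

Step 1. [r5c3∈{7}] r5c3 has the single candidate 7, so r5c3=7.
Step 2. [r3c3∈{4}] r3c3 is down to just 4. So r3c3=4.
Step 3. [r8c8∈{3,4,5,9}] across col 8, 5 lands solely at r8c8. So r8c8=5.
Step 4. [r2c6∈{4,9}] r2c6 is the only open cell in col 6 admitting 4 ⇒ r2c6=4.
Step 5. [r2c7∈{9}] only 9 remains possible at r2c7 ⇒ r2c7=9.
Step 6. [r1c2∈{5,7,9}] r1c2 is the only open cell in col 2 admitting 5, so r1c2=5.
Step 7. [r6c1∈{1}] r6c1 has the single candidate 1 ⇒ r6c1=1.
Step 8. [r1c3∈{2}] r1c3 has the single candidate 2. So r1c3=2.
Step 9. [r8c1∈{2,3,4,7,9}] in row 8, 2 fits only at r8c1 ⇒ r8c1=2.
Step 10. [r2c9∈{8}] nothing but 8 survives at r2c9. So r2c9=8.
Step 11. [r4c5∈{1,7,9}] 1 has one home in col 5: r4c5, so r4c5=1.
Step 12. [r1c7∈{4}] nothing but 4 survives at r1c7, so r1c7=4.
Step 13. [r3c5∈{6,7,9}] r3c5 is the only open cell in row 3 admitting 6. So r3c5=6.
Step 14. [r6c4∈{2}] r6c4 has the single candidate 2, so r6c4=2.
Step 15. [r5c4∈{9}] nothing but 9 survives at r5c4. So r5c4=9.
Step 16. [r4c3∈{3,8}] 8 has one home in box 4: r4c3, so r4c3=8.
Step 17. [r9c3∈{3}] only 3 remains possible at r9c3 ⇒ r9c3=3.
Step 18. [r8c9∈{3,4,9}] in col 9, 3 fits only at r8c9, so r8c9=3.
Step 19. [r3c6∈{7,9}] in col 6, 9 fits only at r3c6, so r3c6=9.
Step 20. [r3c2∈{7}] only 7 remains possible at r3c2, so r3c2=7.
Step 21. [r8c2∈{9}] only 9 remains possible at r8c2, so r8c2=9.
Step 22. [r8c5∈{7}] r8c5 has the single candidate 7, so r8c5=7.
Step 23. [r1c5∈{8}] r1c5's peers cover all but 8, so r1c5=8.
Step 24. [r8c4∈{4}] r8c4 is down to just 4. So r8c4=4.
Step 25. [r7c5∈{9}] nothing but 9 survives at r7c5 ⇒ r7c5=9.
Step 26. [r7c8∈{4}] r7c8's peers cover all but 4 ⇒ r7c8=4.
Step 27. [r2c4∈{5}] nothing but 5 survives at r2c4 ⇒ r2c4=5.
Step 28. [r9c4∈{8}] r9c4 is down to just 8 ⇒ r9c4=8.
Step 29. [r9c2∈{1}] r9c2's peers cover all but 1 ⇒ r9c2=1.
Step 30. [r9c7∈{7}] r9c7 has the single candidate 7 ⇒ r9c7=7.
Step 31. [r9c9∈{9}] r9c9 has the single candidate 9, so r9c9=9.
Step 32. [r7c1∈{7}] only 7 remains possible at r7c1, so r7c1=7.
Step 33. [r3c8∈{3}] nothing but 3 survives at r3c8. So r3c8=3.
Step 34. [r1c1∈{9}] only 9 remains possible at r1c1, so r1c1=9.
Step 35. [r9c5∈{5}] only 5 remains possible at r9c5, so r9c5=5.
Step 36. [r4c8∈{9}] only 9 remains possible at r4c8. So r4c8=9.
Step 37. [r8c3∈{6}] r8c3 is down to just 6, so r8c3=6.
Step 38. [r5c9∈{1}] nothing but 1 survives at r5c9 ⇒ r5c9=1.
Step 39. [r4c6∈{7}] r4c6 has the single candidate 7 ⇒ r4c6=7.
Step 40. [r5c1∈{5}] r5c1 has the single candidate 5. So r5c1=5.
Step 41. [r7c7∈{1}] only 1 remains possible at r7c7, so r7c7=1.
Step 42. [r7c4∈{3}] r7c4 is down to just 3 ⇒ r7c4=3.
Step 43. [r4c9∈{4}] r4c9 has the single candidate 4 ⇒ r4c9=4.
Step 44. [r2c5∈{2}] r2c5 is down to just 2. So r2c5=2.
Step 45. [r7c2∈{8}] r7c2's peers cover all but 8, so r7c2=8.
Step 46. [r6c8∈{8}] nothing but 8 survives at r6c8, so r6c8=8.
Step 47. [r9c1∈{4}] nothing but 4 survives at r9c1, so r9c1=4.
Step 48. [r1c9∈{6}] nothing but 6 survives at r1c9. So r1c9=6.
Step 49. [r1c4∈{7}] only 7 remains possible at r1c4 ⇒ r1c4=7.
Step 50. [r5c8∈{2}] r5c8's peers cover all but 2, so r5c8=2.
Step 51. [r4c1∈{3}] r4c1 has the single candidate 3, so r4c1=3.

Answer: 9 5 2 7 8 3 4 1 6 / 6 3 1 5 2 4 9 7 8 / 8 7 4 1 6 9 2 3 5 / 3 2 8 6 1 7 5 9 4 / 5 6 7 9 4 8 3 2 1 / 1 4 9 2 3 5 6 8 7 / 7 8 5 3 9 6 1 4 2 / 2 9 6 4 7 1 8 5 3 / 4 1 3 8 5 2 7 6 9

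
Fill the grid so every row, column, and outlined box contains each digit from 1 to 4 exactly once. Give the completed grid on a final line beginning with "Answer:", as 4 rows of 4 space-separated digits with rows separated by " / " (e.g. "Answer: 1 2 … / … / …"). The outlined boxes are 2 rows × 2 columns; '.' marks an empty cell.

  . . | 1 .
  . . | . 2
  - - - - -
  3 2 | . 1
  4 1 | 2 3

Step 1. [r2c3∈{3,4}] 3 has one home in col 3: r2c3. So r2c3=3.
Step 2. [r2c2∈{4}] r2c2's peers cover all but 4. So r2c2=4.
Step 3. [r3c3∈{4}] r3c3 has the single candidate 4, so r3c3=4.
Step 4. [r1c1∈{2}] r1c1 is down to just 2. So r1c1=2.
Step 5. [r2c1∈{1}] nothing but 1 survives at r2c1. So r2c1=1.
Step 6. [r1c4∈{4}] r1c4 has the single candidate 4. So r1c4=4.
Step 7. [r1c2∈{3}] r1c2 has the single candidate 3, so r1c2=3.

Answer: 2 3 1 4 / 1 4 3 2 / 3 2 4 1 / 4 1 2 3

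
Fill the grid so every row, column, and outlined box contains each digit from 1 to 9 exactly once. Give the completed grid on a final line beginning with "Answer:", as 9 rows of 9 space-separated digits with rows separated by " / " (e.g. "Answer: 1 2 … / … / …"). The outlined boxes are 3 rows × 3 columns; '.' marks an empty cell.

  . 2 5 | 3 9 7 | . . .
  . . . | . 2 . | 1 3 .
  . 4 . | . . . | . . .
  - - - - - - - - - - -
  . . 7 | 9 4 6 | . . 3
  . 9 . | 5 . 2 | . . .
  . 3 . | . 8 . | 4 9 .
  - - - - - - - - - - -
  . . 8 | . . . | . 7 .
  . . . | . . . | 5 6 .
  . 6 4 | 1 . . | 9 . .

Step 1. [r1c1∈{1,6,8}] 1 has one home in row 1: r1c1, so r1c1=1.
Step 2. [r5c5∈{1,3,7}] r5c5 is the only open cell in row 5 admitting 3, so r5c5=3.
Step 3. [r8c5∈{7}] only 7 remains possible at r8c5, so r8c5=7.
Step 4. [r9c1∈{2,3,5,7}] row 9 places 7 nowhere but r9c1 ⇒ r9c1=7.
Step 5. [r9c6∈{3,5,8}] row 9 places 3 nowhere but r9c6. So r9c6=3.
Step 6. [r8c2∈{1}] r8c2 has the single candidate 1. So r8c2=1.
Step 7. [r4c8∈{1,2,5,8}] in row 4, 1 fits only at r4c8 ⇒ r4c8=1.
Step 8. [r5c8∈{8}] r5c8's peers cover all but 8. So r5c8=8.
Step 9. [r6c9∈{2,5,6,7}] box 6 places 5 nowhere but r6c9 ⇒ r6c9=5.
Step 10. [r9c8∈{2}] r9c8 has the single candidate 2, so r9c8=2.
Step 11. [r3c9∈{2,6,7,8,9}] r3c9 is the only open cell in col 9 admitting 2 ⇒ r3c9=2.
Step 12. [r2c9∈{4,6,7,8,9}] across col 9, 9 lands solely at r2c9, so r2c9=9.
Step 13. [r2c3∈{6}] nothing but 6 survives at r2c3 ⇒ r2c3=6.
Step 14. [r2c1∈{8}] r2c1 is down to just 8 ⇒ r2c1=8.
Step 15. [r2c6∈{4,5}] r2c6 is the only open cell in row 2 admitting 5. So r2c6=5.
Step 16. [r7c2∈{5}] only 5 remains possible at r7c2, so r7c2=5.
Step 17. [r3c7∈{6,7,8}] across row 3, 7 lands solely at r3c7, so r3c7=7.
Step 18. [r5c7∈{6}] r5c7's peers cover all but 6 ⇒ r5c7=6.
Step 19. [r9c9∈{8}] r9c9 has the single candidate 8 ⇒ r9c9=8.
Step 20. [r8c9∈{4}] r8c9 has the single candidate 4, so r8c9=4.
Step 21. [r6c6∈{1}] r6c6 is down to just 1 ⇒ r6c6=1.
Step 22. [r6c3∈{2}] r6c3 is down to just 2 ⇒ r6c3=2.
Step 23. [r7c5∈{6}] r7c5's peers cover all but 6 ⇒ r7c5=6.
Step 24. [r3c6∈{8}] nothing but 8 survives at r3c6, so r3c6=8.
Step 25. [r8c6∈{9}] nothing but 9 survives at r8c6. So r8c6=9.
Step 26. [r8c3∈{3}] r8c3 has the single candidate 3 ⇒ r8c3=3.
Step 27. [r8c1∈{2}] r8c1 is down to just 2, so r8c1=2.
Step 28. [r3c3∈{9}] only 9 remains possible at r3c3, so r3c3=9.
Step 29. [r2c4∈{4}] r2c4 is down to just 4 ⇒ r2c4=4.
Step 30. [r3c4∈{6}] r3c4 has the single candidate 6 ⇒ r3c4=6.
Step 31. [r6c4∈{7}] r6c4 has the single candidate 7 ⇒ r6c4=7.
Step 32. [r6c1∈{6}] r6c1's peers cover all but 6. So r6c1=6.
Step 33. [r7c9∈{1}] r7c9 has the single candidate 1. So r7c9=1.
Step 34. [r7c1∈{9}] only 9 remains possible at r7c1, so r7c1=9.
Step 35. [r3c1∈{3}] r3c1's peers cover all but 3. So r3c1=3.
Step 36. [r7c6∈{4}] r7c6 has the single candidate 4. So r7c6=4.
Step 37. [r2c2∈{7}] r2c2's peers cover all but 7. So r2c2=7.
Step 38. [r4c2∈{8}] nothing but 8 survives at r4c2 ⇒ r4c2=8.
Step 39. [r7c4∈{2}] r7c4's peers cover all but 2, so r7c4=2.
Step 40. [r5c9∈{7}] r5c9 is down to just 7 ⇒ r5c9=7.
Step 41. [r7c7∈{3}] r7c7 has the single candidate 3, so r7c7=3.
Step 42. [r5c3∈{1}] only 1 remains possible at r5c3 ⇒ r5c3=1.
Step 43. [r5c1∈{4}] r5c1 is down to just 4. So r5c1=4.
Step 44. [r9c5∈{5}] only 5 remains possible at r9c5 ⇒ r9c5=5.
Step 45. [r8c4∈{8}] only 8 remains possible at r8c4, so r8c4=8.
Step 46. [r1c8∈{4}] r1c8 is down to just 4 ⇒ r1c8=4.
Step 47. [r3c5∈{1}] r3c5 has the single candidate 1, so r3c5=1.
Step 48. [r1c9∈{6}] only 6 remains possible at r1c9 ⇒ r1c9=6.
Step 49. [r4c7∈{2}] r4c7's peers cover all but 2, so r4c7=2.
Step 50. [r3c8∈{5}] r3c8's peers cover all but 5 ⇒ r3c8=5.
Step 51. [r1c7∈{8}] r1c7 is down to just 8 ⇒ r1c7=8.
Step 52. [r4c1∈{5}] nothing but 5 survives at r4c1. So r4c1=5.

Answer: 1 2 5 3 9 7 8 4 6 / 8 7 6 4 2 5 1 3 9 / 3 4 9 6 1 8 7 5 2 / 5 8 7 9 4 6 2 1 3 / 4 9 1 5 3 2 6 8 7 / 6 3 2 7 8 1 4 9 5 / 9 5 8 2 6 4 3 7 1 / 2 1 3 8 7 9 5 6 4 / 7 6 4 1 5 3 9 2 8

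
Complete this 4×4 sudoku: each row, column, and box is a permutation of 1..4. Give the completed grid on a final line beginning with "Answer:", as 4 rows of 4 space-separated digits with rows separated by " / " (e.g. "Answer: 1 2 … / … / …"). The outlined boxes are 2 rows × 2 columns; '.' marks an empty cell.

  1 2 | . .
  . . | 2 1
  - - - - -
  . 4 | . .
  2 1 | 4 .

Step 1. [r3c1∈{3}] r3c1's peers cover all but 3, so r3c1=3.
Step 2. [r4c4∈{3}] r4c4's peers cover all but 3, so r4c4=3.
Step 3. [r2c2∈{3}] only 3 remains possible at r2c2, so r2c2=3.
Step 4. [r1c3∈{3}] r1c3 has the single candidate 3 ⇒ r1c3=3.
Step 5. [r3c4∈{2}] r3c4 has the single candidate 2. So r3c4=2.
Step 6. [r2c1∈{4}] r2c1 has the single candidate 4 ⇒ r2c1=4.
Step 7. [r1c4∈{4}] r1c4 has the single candidate 4, so r1c4=4.
Step 8. [r3c3∈{1}] r3c3 has the single candidate 1. So r3c3=1.

Answer: 1 2 3 4 / 4 3 2 1 / 3 4 1 2 / 2 1 4 3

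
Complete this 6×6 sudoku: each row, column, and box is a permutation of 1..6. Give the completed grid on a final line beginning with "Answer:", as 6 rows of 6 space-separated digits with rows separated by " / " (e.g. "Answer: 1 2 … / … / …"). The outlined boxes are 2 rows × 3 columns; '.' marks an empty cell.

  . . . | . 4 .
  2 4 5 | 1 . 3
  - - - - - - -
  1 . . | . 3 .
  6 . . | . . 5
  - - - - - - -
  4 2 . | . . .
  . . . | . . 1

Step 1. [r5c6∈{6}] r5c6's peers cover all but 6. So r5c6=6.
Step 2. [r6c4∈{2,3,4,5}] r6c4 is the only open cell in row 6 admitting 4. So r6c4=4.
Step 3. [r4c4∈{2}] r4c4 has the single candidate 2, so r4c4=2.
Step 4. [r4c2∈{3}] r4c2 is down to just 3 ⇒ r4c2=3.
Step 5. [r6c1∈{3,5}] in col 1, 5 fits only at r6c1 ⇒ r6c1=5.
Step 6. [r6c3∈{3,6}] across row 6, 3 lands solely at r6c3. So r6c3=3.
Step 7. [r1c3∈{1,6}] across col 3, 6 lands solely at r1c3 ⇒ r1c3=6.
Step 8. [r1c4∈{5}] nothing but 5 survives at r1c4 ⇒ r1c4=5.
Step 9. [r3c3∈{2,4}] r3c3 is the only open cell in row 3 admitting 2. So r3c3=2.
Step 10. [r2c5∈{6}] r2c5 is down to just 6 ⇒ r2c5=6.
Step 11. [r4c5∈{1}] nothing but 1 survives at r4c5, so r4c5=1.
Step 12. [r1c2∈{1}] only 1 remains possible at r1c2, so r1c2=1.
Step 13. [r3c2∈{5}] r3c2 has the single candidate 5 ⇒ r3c2=5.
Step 14. [r3c6∈{4}] only 4 remains possible at r3c6. So r3c6=4.
Step 15. [r1c6∈{2}] r1c6's peers cover all but 2, so r1c6=2.
Step 16. [r3c4∈{6}] only 6 remains possible at r3c4 ⇒ r3c4=6.
Step 17. [r5c5∈{5}] nothing but 5 survives at r5c5 ⇒ r5c5=5.
Step 18. [r6c5∈{2}] r6c5 has the single candidate 2, so r6c5=2.
Step 19. [r5c3∈{1}] r5c3 has the single candidate 1 ⇒ r5c3=1.
Step 20. [r1c1∈{3}] only 3 remains possible at r1c1, so r1c1=3.
Step 21. [r5c4∈{3}] r5c4's peers cover all but 3. So r5c4=3.
Step 22. [r4c3∈{4}] r4c3 has the single candidate 4, so r4c3=4.
Step 23. [r6c2∈{6}] nothing but 6 survives at r6c2 ⇒ r6c2=6.

Answer: 3 1 6 5 4 2 / 2 4 5 1 6 3 / 1 5 2 6 3 4 / 6 3 4 2 1 5 / 4 2 1 3 5 6 / 5 6 3 4 2 1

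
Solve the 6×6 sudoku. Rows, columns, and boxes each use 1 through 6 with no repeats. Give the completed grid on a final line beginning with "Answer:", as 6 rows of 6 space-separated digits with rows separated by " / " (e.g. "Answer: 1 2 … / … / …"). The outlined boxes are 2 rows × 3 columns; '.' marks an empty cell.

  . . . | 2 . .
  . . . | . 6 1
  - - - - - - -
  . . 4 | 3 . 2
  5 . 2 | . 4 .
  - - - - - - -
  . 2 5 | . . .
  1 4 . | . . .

Step 1. [r2c3∈{3}] r2c3 has the single candidate 3 ⇒ r2c3=3.
Step 2. [r4c6∈{6}] r4c6 is down to just 6. So r4c6=6.
Step 3. [r4c4∈{1}] only 1 remains possible at r4c4. So r4c4=1.
Step 4. [r3c1∈{6}] r3c1 is down to just 6 ⇒ r3c1=6.
Step 5. [r1c2∈{1,5,6}] 6 has one home in col 2: r1c2. So r1c2=6.
Step 6. [r5c4∈{4,6}] r5c4 is the only open cell in row 5 admitting 6, so r5c4=6.
Step 7. [r2c4∈{4,5}] r2c4 is the only open cell in col 4 admitting 4. So r2c4=4.
Step 8. [r6c5∈{2,3,5}] across row 6, 2 lands solely at r6c5, so r6c5=2.
Step 9. [r6c6∈{3,5}] r6c6 is the only open cell in row 6 admitting 3. So r6c6=3.
Step 10. [r3c5∈{5}] only 5 remains possible at r3c5 ⇒ r3c5=5.
Step 11. [r1c1∈{4}] r1c1 has the single candidate 4 ⇒ r1c1=4.
Step 12. [r1c5∈{3}] r1c5's peers cover all but 3, so r1c5=3.
Step 13. [r5c1∈{3}] r5c1 has the single candidate 3. So r5c1=3.
Step 14. [r1c3∈{1}] only 1 remains possible at r1c3 ⇒ r1c3=1.
Step 15. [r3c2∈{1}] r3c2's peers cover all but 1, so r3c2=1.
Step 16. [r2c2∈{5}] r2c2 is down to just 5. So r2c2=5.
Step 17. [r6c3∈{6}] r6c3 is down to just 6, so r6c3=6.
Step 18. [r5c6∈{4}] r5c6 is down to just 4, so r5c6=4.
Step 19. [r2c1∈{2}] r2c1 has the single candidate 2, so r2c1=2.
Step 20. [r4c2∈{3}] nothing but 3 survives at r4c2, so r4c2=3.
Step 21. [r6c4∈{5}] r6c4 has the single candidate 5. So r6c4=5.
Step 22. [r1c6∈{5}] r1c6 is down to just 5 ⇒ r1c6=5.
Step 23. [r5c5∈{1}] r5c5 is down to just 1. So r5c5=1.

Answer: 4 6 1 2 3 5 / 2 5 3 4 6 1 / 6 1 4 3 5 2 / 5 3 2 1 4 6 / 3 2 5 6 1 4 / 1 4 6 5 2 3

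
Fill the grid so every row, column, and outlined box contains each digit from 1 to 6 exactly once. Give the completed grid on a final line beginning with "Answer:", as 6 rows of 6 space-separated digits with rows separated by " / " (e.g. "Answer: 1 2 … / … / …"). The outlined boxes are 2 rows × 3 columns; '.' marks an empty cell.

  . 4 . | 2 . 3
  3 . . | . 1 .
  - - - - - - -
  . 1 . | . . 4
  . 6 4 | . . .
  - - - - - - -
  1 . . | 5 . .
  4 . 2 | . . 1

Step 1. [r5c3∈{3,6}] r5c3 is the only open cell in box 5 admitting 6, so r5c3=6.
Step 2. [r2c3∈{5}] only 5 remains possible at r2c3, so r2c3=5.
Step 3. [r4c6∈{2,5}] 5 has one home in col 6: r4c6, so r4c6=5.
Step 4. [r2c6∈{6}] r2c6's peers cover all but 6, so r2c6=6.
Step 5. [r5c2∈{3}] r5c2 has the single candidate 3. So r5c2=3.
Step 6. [r3c3∈{3}] nothing but 3 survives at r3c3, so r3c3=3.
Step 7. [r3c4∈{6}] r3c4 has the single candidate 6. So r3c4=6.
Step 8. [r3c5∈{2}] only 2 remains possible at r3c5 ⇒ r3c5=2.
Step 9. [r4c5∈{3}] only 3 remains possible at r4c5. So r4c5=3.
Step 10. [r1c5∈{5}] nothing but 5 survives at r1c5 ⇒ r1c5=5.
Step 11. [r5c6∈{2}] r5c6 is down to just 2 ⇒ r5c6=2.
Step 12. [r4c4∈{1}] r4c4 is down to just 1 ⇒ r4c4=1.
Step 13. [r2c2∈{2}] r2c2's peers cover all but 2 ⇒ r2c2=2.
Step 14. [r2c4∈{4}] r2c4 has the single candidate 4. So r2c4=4.
Step 15. [r6c5∈{6}] nothing but 6 survives at r6c5, so r6c5=6.
Step 16. [r6c2∈{5}] r6c2 is down to just 5, so r6c2=5.
Step 17. [r6c4∈{3}] nothing but 3 survives at r6c4. So r6c4=3.
Step 18. [r1c1∈{6}] nothing but 6 survives at r1c1 ⇒ r1c1=6.
Step 19. [r1c3∈{1}] r1c3's peers cover all but 1 ⇒ r1c3=1.
Step 20. [r4c1∈{2}] r4c1 is down to just 2 ⇒ r4c1=2.
Step 21. [r5c5∈{4}] r5c5 is down to just 4 ⇒ r5c5=4.
Step 22. [r3c1∈{5}] nothing but 5 survives at r3c1. So r3c1=5.

Answer: 6 4 1 2 5 3 / 3 2 5 4 1 6 / 5 1 3 6 2 4 / 2 6 4 1 3 5 / 1 3 6 5 4 2 / 4 5 2 3 6 1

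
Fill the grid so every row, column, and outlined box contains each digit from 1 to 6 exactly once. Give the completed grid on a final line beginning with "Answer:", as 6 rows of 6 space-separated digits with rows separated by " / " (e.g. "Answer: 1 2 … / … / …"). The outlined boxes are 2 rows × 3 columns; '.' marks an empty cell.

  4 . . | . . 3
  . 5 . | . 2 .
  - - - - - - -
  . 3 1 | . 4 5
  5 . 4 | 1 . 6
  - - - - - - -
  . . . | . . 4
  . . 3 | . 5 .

Step 1. [r2c3∈{6}] r2c3's peers cover all but 6 ⇒ r2c3=6.
Step 2. [r6c6∈{1,2}] across col 6, 2 lands solely at r6c6, so r6c6=2.
Step 3. [r5c5∈{1,3,6}] box 6 places 1 nowhere but r5c5, so r5c5=1.
Step 4. [r6c4∈{6}] nothing but 6 survives at r6c4 ⇒ r6c4=6.
Step 5. [r1c2∈{1,2}] r1c2 is the only open cell in row 1 admitting 1 ⇒ r1c2=1.
Step 6. [r4c2∈{2}] r4c2's peers cover all but 2, so r4c2=2.
Step 7. [r5c1∈{2,6}] 2 has one home in col 1: r5c1. So r5c1=2.
Step 8. [r4c5∈{3}] r4c5 is down to just 3 ⇒ r4c5=3.
Step 9. [r2c1∈{3}] r2c1 has the single candidate 3 ⇒ r2c1=3.
Step 10. [r1c5∈{6}] only 6 remains possible at r1c5 ⇒ r1c5=6.
Step 11. [r5c3∈{5}] nothing but 5 survives at r5c3, so r5c3=5.
Step 12. [r6c1∈{1}] only 1 remains possible at r6c1 ⇒ r6c1=1.
Step 13. [r5c2∈{6}] r5c2 is down to just 6, so r5c2=6.
Step 14. [r3c1∈{6}] only 6 remains possible at r3c1. So r3c1=6.
Step 15. [r6c2∈{4}] r6c2 is down to just 4. So r6c2=4.
Step 16. [r1c3∈{2}] r1c3's peers cover all but 2. So r1c3=2.
Step 17. [r2c4∈{4}] nothing but 4 survives at r2c4 ⇒ r2c4=4.
Step 18. [r1c4∈{5}] r1c4 has the single candidate 5. So r1c4=5.
Step 19. [r3c4∈{2}] r3c4 is down to just 2 ⇒ r3c4=2.
Step 20. [r5c4∈{3}] r5c4 is down to just 3, so r5c4=3.
Step 21. [r2c6∈{1}] nothing but 1 survives at r2c6, so r2c6=1.

Answer: 4 1 2 5 6 3 / 3 5 6 4 2 1 / 6 3 1 2 4 5 / 5 2 4 1 3 6 / 2 6 5 3 1 4 / 1 4 3 6 5 2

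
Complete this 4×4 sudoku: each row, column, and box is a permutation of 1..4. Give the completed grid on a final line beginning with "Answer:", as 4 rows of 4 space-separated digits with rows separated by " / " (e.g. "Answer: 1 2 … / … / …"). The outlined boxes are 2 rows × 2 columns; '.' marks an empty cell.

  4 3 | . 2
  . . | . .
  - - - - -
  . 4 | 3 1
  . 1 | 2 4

Step 1. [r2c1∈{1,2}] 1 has one home in col 1: r2c1, so r2c1=1.
Step 2. [r2c2∈{2}] r2c2 has the single candidate 2 ⇒ r2c2=2.
Step 3. [r4c1∈{3}] r4c1 is down to just 3, so r4c1=3.
Step 4. [r2c3∈{4}] r2c3 is down to just 4 ⇒ r2c3=4.
Step 5. [r1c3∈{1}] nothing but 1 survives at r1c3 ⇒ r1c3=1.
Step 6. [r3c1∈{2}] nothing but 2 survives at r3c1 ⇒ r3c1=2.
Step 7. [r2c4∈{3}] nothing but 3 survives at r2c4 ⇒ r2c4=3.

Answer: 4 3 1 2 / 1 2 4 3 / 2 4 3 1 / 3 1 2 4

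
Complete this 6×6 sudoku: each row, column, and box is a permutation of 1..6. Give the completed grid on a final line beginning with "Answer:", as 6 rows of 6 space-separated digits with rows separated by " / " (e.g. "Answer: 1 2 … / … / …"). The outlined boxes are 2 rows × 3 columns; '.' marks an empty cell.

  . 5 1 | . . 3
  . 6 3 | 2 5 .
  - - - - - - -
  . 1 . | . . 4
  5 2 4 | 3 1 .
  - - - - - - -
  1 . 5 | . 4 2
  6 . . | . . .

Step 1. [r5c4∈{6}] r5c4's peers cover all but 6, so r5c4=6.
Step 2. [r6c4∈{1,5}] across col 4, 1 lands solely at r6c4. So r6c4=1.
Step 3. [r1c4∈{4}] r1c4 has the single candidate 4. So r1c4=4.
Step 4. [r4c6∈{6}] r4c6 has the single candidate 6 ⇒ r4c6=6.
Step 5. [r6c2∈{3,4}] 4 has one home in row 6: r6c2, so r6c2=4.
Step 6. [r6c3∈{2}] r6c3's peers cover all but 2. So r6c3=2.
Step 7. [r3c1∈{3}] nothing but 3 survives at r3c1. So r3c1=3.
Step 8. [r2c1∈{4}] r2c1's peers cover all but 4, so r2c1=4.
Step 9. [r3c3∈{6}] r3c3 has the single candidate 6. So r3c3=6.
Step 10. [r6c6∈{5}] r6c6's peers cover all but 5, so r6c6=5.
Step 11. [r1c5∈{6}] r1c5's peers cover all but 6, so r1c5=6.
Step 12. [r6c5∈{3}] nothing but 3 survives at r6c5, so r6c5=3.
Step 13. [r1c1∈{2}] r1c1's peers cover all but 2 ⇒ r1c1=2.
Step 14. [r2c6∈{1}] r2c6 is down to just 1, so r2c6=1.
Step 15. [r3c4∈{5}] only 5 remains possible at r3c4 ⇒ r3c4=5.
Step 16. [r5c2∈{3}] r5c2 has the single candidate 3 ⇒ r5c2=3.
Step 17. [r3c5∈{2}] r3c5 is down to just 2. So r3c5=2.

Answer: 2 5 1 4 6 3 / 4 6 3 2 5 1 / 3 1 6 5 2 4 / 5 2 4 3 1 6 / 1 3 5 6 4 2 / 6 4 2 1 3 5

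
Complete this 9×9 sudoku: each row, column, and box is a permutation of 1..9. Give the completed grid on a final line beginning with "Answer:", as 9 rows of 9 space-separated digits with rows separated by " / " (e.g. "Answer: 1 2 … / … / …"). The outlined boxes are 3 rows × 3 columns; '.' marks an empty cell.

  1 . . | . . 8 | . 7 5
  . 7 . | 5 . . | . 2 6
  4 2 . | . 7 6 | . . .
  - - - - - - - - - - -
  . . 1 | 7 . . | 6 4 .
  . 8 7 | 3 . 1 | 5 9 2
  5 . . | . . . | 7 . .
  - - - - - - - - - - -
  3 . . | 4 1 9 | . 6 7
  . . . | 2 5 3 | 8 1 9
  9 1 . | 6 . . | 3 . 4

Step 1. [r1c4∈{9}] only 9 remains possible at r1c4. So r1c4=9.
Step 2. [r3c3∈{3,5,8,9}] across row 3, 5 lands solely at r3c3, so r3c3=5.
Step 3. [r5c5∈{4,6}] in row 5, 4 fits only at r5c5, so r5c5=4.
Step 4. [r6c5∈{2,6,8,9}] in col 5, 6 fits only at r6c5. So r6c5=6.
Step 5. [r2c7∈{1,4,9}] 1 has one home in row 2: r2c7. So r2c7=1.
Step 6. [r9c3∈{2,8}] row 9 places 2 nowhere but r9c3, so r9c3=2.
Step 7. [r4c5∈{2,8,9}] across col 5, 9 lands solely at r4c5 ⇒ r4c5=9.
Step 8. [r4c2∈{3}] only 3 remains possible at r4c2 ⇒ r4c2=3.
Step 9. [r2c3∈{3,8,9}] row 2 places 9 nowhere but r2c3 ⇒ r2c3=9.
Step 10. [r4c9∈{8}] only 8 remains possible at r4c9, so r4c9=8.
Step 11. [r1c2∈{6}] r1c2 has the single candidate 6. So r1c2=6.
Step 12. [r8c2∈{4}] r8c2 has the single candidate 4, so r8c2=4.
Step 13. [r3c9∈{3}] nothing but 3 survives at r3c9, so r3c9=3.
Step 14. [r1c3∈{3}] r1c3 has the single candidate 3, so r1c3=3.
Step 15. [r8c1∈{6,7}] in row 8, 7 fits only at r8c1, so r8c1=7.
Step 16. [r4c1∈{2}] r4c1 is down to just 2 ⇒ r4c1=2.
Step 17. [r3c7∈{9}] r3c7's peers cover all but 9. So r3c7=9.
Step 18. [r1c5∈{2}] only 2 remains possible at r1c5. So r1c5=2.
Step 19. [r9c6∈{7}] r9c6's peers cover all but 7 ⇒ r9c6=7.
Step 20. [r1c7∈{4}] nothing but 4 survives at r1c7. So r1c7=4.
Step 21. [r6c6∈{2}] r6c6's peers cover all but 2 ⇒ r6c6=2.
Step 22. [r7c3∈{8}] r7c3 is down to just 8, so r7c3=8.
Step 23. [r2c1∈{8}] r2c1 has the single candidate 8 ⇒ r2c1=8.
Step 24. [r9c8∈{5}] nothing but 5 survives at r9c8. So r9c8=5.
Step 25. [r6c3∈{4}] r6c3 is down to just 4, so r6c3=4.
Step 26. [r2c5∈{3}] r2c5 is down to just 3, so r2c5=3.
Step 27. [r6c8∈{3}] r6c8 is down to just 3, so r6c8=3.
Step 28. [r5c1∈{6}] r5c1 is down to just 6, so r5c1=6.
Step 29. [r7c7∈{2}] r7c7 has the single candidate 2 ⇒ r7c7=2.
Step 30. [r7c2∈{5}] r7c2's peers cover all but 5, so r7c2=5.
Step 31. [r9c5∈{8}] r9c5's peers cover all but 8. So r9c5=8.
Step 32. [r6c4∈{8}] nothing but 8 survives at r6c4 ⇒ r6c4=8.
Step 33. [r6c9∈{1}] nothing but 1 survives at r6c9. So r6c9=1.
Step 34. [r6c2∈{9}] r6c2's peers cover all but 9. So r6c2=9.
Step 35. [r8c3∈{6}] r8c3's peers cover all but 6, so r8c3=6.
Step 36. [r2c6∈{4}] nothing but 4 survives at r2c6, so r2c6=4.
Step 37. [r3c4∈{1}] r3c4 is down to just 1, so r3c4=1.
Step 38. [r4c6∈{5}] r4c6 is down to just 5 ⇒ r4c6=5.
Step 39. [r3c8∈{8}] nothing but 8 survives at r3c8, so r3c8=8.

Answer: 1 6 3 9 2 8 4 7 5 / 8 7 9 5 3 4 1 2 6 / 4 2 5 1 7 6 9 8 3 / 2 3 1 7 9 5 6 4 8 / 6 8 7 3 4 1 5 9 2 / 5 9 4 8 6 2 7 3 1 / 3 5 8 4 1 9 2 6 7 / 7 4 6 2 5 3 8 1 9 / 9 1 2 6 8 7 3 5 4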